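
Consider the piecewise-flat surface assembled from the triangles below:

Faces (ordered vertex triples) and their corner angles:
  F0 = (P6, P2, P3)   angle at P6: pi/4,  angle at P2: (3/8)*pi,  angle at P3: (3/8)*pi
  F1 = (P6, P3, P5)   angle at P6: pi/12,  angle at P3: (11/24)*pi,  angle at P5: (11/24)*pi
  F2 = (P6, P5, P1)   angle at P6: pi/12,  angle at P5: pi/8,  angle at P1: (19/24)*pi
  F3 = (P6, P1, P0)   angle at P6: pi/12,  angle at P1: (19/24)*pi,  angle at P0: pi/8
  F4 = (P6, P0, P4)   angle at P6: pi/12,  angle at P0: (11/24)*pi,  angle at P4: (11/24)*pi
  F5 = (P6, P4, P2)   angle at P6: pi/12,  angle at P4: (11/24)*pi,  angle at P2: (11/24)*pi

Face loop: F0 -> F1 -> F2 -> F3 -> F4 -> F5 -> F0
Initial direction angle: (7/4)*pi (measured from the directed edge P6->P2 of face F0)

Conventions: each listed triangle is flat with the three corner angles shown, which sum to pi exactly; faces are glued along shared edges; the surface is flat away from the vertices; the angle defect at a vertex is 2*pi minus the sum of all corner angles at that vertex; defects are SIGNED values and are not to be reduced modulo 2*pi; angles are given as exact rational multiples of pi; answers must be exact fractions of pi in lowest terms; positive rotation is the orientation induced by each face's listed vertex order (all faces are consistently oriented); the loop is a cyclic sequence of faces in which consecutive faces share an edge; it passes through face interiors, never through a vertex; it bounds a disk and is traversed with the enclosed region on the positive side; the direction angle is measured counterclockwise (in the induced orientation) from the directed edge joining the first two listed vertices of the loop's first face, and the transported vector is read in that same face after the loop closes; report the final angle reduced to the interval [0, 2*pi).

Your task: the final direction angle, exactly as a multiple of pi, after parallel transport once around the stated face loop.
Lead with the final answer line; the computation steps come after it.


Answer: final direction angle = (13/12)*pi

enclosed vertex P6: corner angles sum to (2/3)*pi, defect = 2*pi - (2/3)*pi = (4/3)*pi
by Gauss-Bonnet the loop rotates the vector by the enclosed defect sum (positive orientation, mod 2*pi)
final angle = (7/4)*pi + (4/3)*pi = (13/12)*pi (mod 2*pi)


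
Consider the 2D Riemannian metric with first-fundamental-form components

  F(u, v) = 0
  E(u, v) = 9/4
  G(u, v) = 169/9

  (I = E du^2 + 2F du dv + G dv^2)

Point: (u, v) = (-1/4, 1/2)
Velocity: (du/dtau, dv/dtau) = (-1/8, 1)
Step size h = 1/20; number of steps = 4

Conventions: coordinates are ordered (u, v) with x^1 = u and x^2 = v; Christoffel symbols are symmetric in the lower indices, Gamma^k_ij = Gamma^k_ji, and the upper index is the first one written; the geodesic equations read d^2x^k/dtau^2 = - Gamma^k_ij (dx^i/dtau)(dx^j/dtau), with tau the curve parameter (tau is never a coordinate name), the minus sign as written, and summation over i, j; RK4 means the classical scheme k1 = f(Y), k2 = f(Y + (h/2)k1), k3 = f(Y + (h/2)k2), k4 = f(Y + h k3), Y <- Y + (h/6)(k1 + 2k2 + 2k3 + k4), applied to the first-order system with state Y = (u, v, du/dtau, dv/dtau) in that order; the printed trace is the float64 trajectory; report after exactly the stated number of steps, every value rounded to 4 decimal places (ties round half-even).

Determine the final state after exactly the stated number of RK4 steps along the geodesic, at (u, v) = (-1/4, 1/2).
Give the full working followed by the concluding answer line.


f(Y) = (du/dtau, dv/dtau, -Gamma^u_ij Y'^i Y'^j, -Gamma^v_ij Y'^i Y'^j) with the Gammas evaluated at the stage position; h = 0.050000; intermediate values shown to 6 dp
step 0: u = -0.2500, v = 0.5000, du/dtau = -0.1250, dv/dtau = 1.0000
step 1:
  k1: at (u, v) = (-0.250000, 0.500000), (du/dtau, dv/dtau) = (-0.125000, 1.000000); Gamma_uuu = 0.000000, Gamma_uuv = 0.000000, Gamma_uvv = 0.000000, Gamma_vuu = 0.000000, Gamma_vuv = 0.000000, Gamma_vvv = 0.000000; k1 = (-0.125000, 1.000000, 0.000000, 0.000000)
  k2: at (u, v) = (-0.253125, 0.525000), (du/dtau, dv/dtau) = (-0.125000, 1.000000); Gamma_uuu = 0.000000, Gamma_uuv = 0.000000, Gamma_uvv = 0.000000, Gamma_vuu = 0.000000, Gamma_vuv = 0.000000, Gamma_vvv = 0.000000; k2 = (-0.125000, 1.000000, 0.000000, 0.000000)
  k3: at (u, v) = (-0.253125, 0.525000), (du/dtau, dv/dtau) = (-0.125000, 1.000000); Gamma_uuu = 0.000000, Gamma_uuv = 0.000000, Gamma_uvv = 0.000000, Gamma_vuu = 0.000000, Gamma_vuv = 0.000000, Gamma_vvv = 0.000000; k3 = (-0.125000, 1.000000, 0.000000, 0.000000)
  k4: at (u, v) = (-0.256250, 0.550000), (du/dtau, dv/dtau) = (-0.125000, 1.000000); Gamma_uuu = 0.000000, Gamma_uuv = 0.000000, Gamma_uvv = 0.000000, Gamma_vuu = 0.000000, Gamma_vuv = 0.000000, Gamma_vvv = 0.000000; k4 = (-0.125000, 1.000000, 0.000000, 0.000000)
  Y <- Y + (h/6)(k1 + 2k2 + 2k3 + k4): u = -0.2562, v = 0.5500, du/dtau = -0.1250, dv/dtau = 1.0000
step 2:
  k1: at (u, v) = (-0.256250, 0.550000), (du/dtau, dv/dtau) = (-0.125000, 1.000000); Gamma_uuu = 0.000000, Gamma_uuv = 0.000000, Gamma_uvv = 0.000000, Gamma_vuu = 0.000000, Gamma_vuv = 0.000000, Gamma_vvv = 0.000000; k1 = (-0.125000, 1.000000, 0.000000, 0.000000)
  k2: at (u, v) = (-0.259375, 0.575000), (du/dtau, dv/dtau) = (-0.125000, 1.000000); Gamma_uuu = 0.000000, Gamma_uuv = 0.000000, Gamma_uvv = 0.000000, Gamma_vuu = 0.000000, Gamma_vuv = 0.000000, Gamma_vvv = 0.000000; k2 = (-0.125000, 1.000000, 0.000000, 0.000000)
  k3: at (u, v) = (-0.259375, 0.575000), (du/dtau, dv/dtau) = (-0.125000, 1.000000); Gamma_uuu = 0.000000, Gamma_uuv = 0.000000, Gamma_uvv = 0.000000, Gamma_vuu = 0.000000, Gamma_vuv = 0.000000, Gamma_vvv = 0.000000; k3 = (-0.125000, 1.000000, 0.000000, 0.000000)
  k4: at (u, v) = (-0.262500, 0.600000), (du/dtau, dv/dtau) = (-0.125000, 1.000000); Gamma_uuu = 0.000000, Gamma_uuv = 0.000000, Gamma_uvv = 0.000000, Gamma_vuu = 0.000000, Gamma_vuv = 0.000000, Gamma_vvv = 0.000000; k4 = (-0.125000, 1.000000, 0.000000, 0.000000)
  Y <- Y + (h/6)(k1 + 2k2 + 2k3 + k4): u = -0.2625, v = 0.6000, du/dtau = -0.1250, dv/dtau = 1.0000
step 3:
  k1: at (u, v) = (-0.262500, 0.600000), (du/dtau, dv/dtau) = (-0.125000, 1.000000); Gamma_uuu = 0.000000, Gamma_uuv = 0.000000, Gamma_uvv = 0.000000, Gamma_vuu = 0.000000, Gamma_vuv = 0.000000, Gamma_vvv = 0.000000; k1 = (-0.125000, 1.000000, 0.000000, 0.000000)
  k2: at (u, v) = (-0.265625, 0.625000), (du/dtau, dv/dtau) = (-0.125000, 1.000000); Gamma_uuu = 0.000000, Gamma_uuv = 0.000000, Gamma_uvv = 0.000000, Gamma_vuu = 0.000000, Gamma_vuv = 0.000000, Gamma_vvv = 0.000000; k2 = (-0.125000, 1.000000, 0.000000, 0.000000)
  k3: at (u, v) = (-0.265625, 0.625000), (du/dtau, dv/dtau) = (-0.125000, 1.000000); Gamma_uuu = 0.000000, Gamma_uuv = 0.000000, Gamma_uvv = 0.000000, Gamma_vuu = 0.000000, Gamma_vuv = 0.000000, Gamma_vvv = 0.000000; k3 = (-0.125000, 1.000000, 0.000000, 0.000000)
  k4: at (u, v) = (-0.268750, 0.650000), (du/dtau, dv/dtau) = (-0.125000, 1.000000); Gamma_uuu = 0.000000, Gamma_uuv = 0.000000, Gamma_uvv = 0.000000, Gamma_vuu = 0.000000, Gamma_vuv = 0.000000, Gamma_vvv = 0.000000; k4 = (-0.125000, 1.000000, 0.000000, 0.000000)
  Y <- Y + (h/6)(k1 + 2k2 + 2k3 + k4): u = -0.2687, v = 0.6500, du/dtau = -0.1250, dv/dtau = 1.0000
step 4:
  k1: at (u, v) = (-0.268750, 0.650000), (du/dtau, dv/dtau) = (-0.125000, 1.000000); Gamma_uuu = 0.000000, Gamma_uuv = 0.000000, Gamma_uvv = 0.000000, Gamma_vuu = 0.000000, Gamma_vuv = 0.000000, Gamma_vvv = 0.000000; k1 = (-0.125000, 1.000000, 0.000000, 0.000000)
  k2: at (u, v) = (-0.271875, 0.675000), (du/dtau, dv/dtau) = (-0.125000, 1.000000); Gamma_uuu = 0.000000, Gamma_uuv = 0.000000, Gamma_uvv = 0.000000, Gamma_vuu = 0.000000, Gamma_vuv = 0.000000, Gamma_vvv = 0.000000; k2 = (-0.125000, 1.000000, 0.000000, 0.000000)
  k3: at (u, v) = (-0.271875, 0.675000), (du/dtau, dv/dtau) = (-0.125000, 1.000000); Gamma_uuu = 0.000000, Gamma_uuv = 0.000000, Gamma_uvv = 0.000000, Gamma_vuu = 0.000000, Gamma_vuv = 0.000000, Gamma_vvv = 0.000000; k3 = (-0.125000, 1.000000, 0.000000, 0.000000)
  k4: at (u, v) = (-0.275000, 0.700000), (du/dtau, dv/dtau) = (-0.125000, 1.000000); Gamma_uuu = 0.000000, Gamma_uuv = 0.000000, Gamma_uvv = 0.000000, Gamma_vuu = 0.000000, Gamma_vuv = 0.000000, Gamma_vvv = 0.000000; k4 = (-0.125000, 1.000000, 0.000000, 0.000000)
  Y <- Y + (h/6)(k1 + 2k2 + 2k3 + k4): u = -0.2750, v = 0.7000, du/dtau = -0.1250, dv/dtau = 1.0000

Answer: u = -0.2750, v = 0.7000, du/dtau = -0.1250, dv/dtau = 1.0000


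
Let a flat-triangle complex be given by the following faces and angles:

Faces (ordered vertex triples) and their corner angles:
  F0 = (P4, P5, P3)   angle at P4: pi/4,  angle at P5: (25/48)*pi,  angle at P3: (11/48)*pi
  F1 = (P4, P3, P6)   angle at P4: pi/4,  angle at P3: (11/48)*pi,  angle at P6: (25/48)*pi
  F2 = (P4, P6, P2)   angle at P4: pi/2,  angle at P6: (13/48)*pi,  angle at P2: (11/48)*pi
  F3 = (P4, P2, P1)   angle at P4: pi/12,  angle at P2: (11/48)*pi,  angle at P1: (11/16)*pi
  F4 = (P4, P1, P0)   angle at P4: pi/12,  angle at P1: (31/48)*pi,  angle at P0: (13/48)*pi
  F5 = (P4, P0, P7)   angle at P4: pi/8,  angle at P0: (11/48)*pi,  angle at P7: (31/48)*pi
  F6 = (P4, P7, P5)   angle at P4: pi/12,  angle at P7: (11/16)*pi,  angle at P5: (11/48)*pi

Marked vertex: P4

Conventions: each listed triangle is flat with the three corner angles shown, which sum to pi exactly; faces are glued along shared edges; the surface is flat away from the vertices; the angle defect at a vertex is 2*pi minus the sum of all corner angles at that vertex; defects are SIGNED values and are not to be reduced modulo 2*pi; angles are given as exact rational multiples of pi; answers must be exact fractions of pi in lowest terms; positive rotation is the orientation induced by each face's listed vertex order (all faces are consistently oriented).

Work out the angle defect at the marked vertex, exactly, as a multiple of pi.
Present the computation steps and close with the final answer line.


Sum of corner angles at P4: (11/8)*pi
defect = 2*pi - (11/8)*pi

Answer: defect(P4) = (5/8)*pi


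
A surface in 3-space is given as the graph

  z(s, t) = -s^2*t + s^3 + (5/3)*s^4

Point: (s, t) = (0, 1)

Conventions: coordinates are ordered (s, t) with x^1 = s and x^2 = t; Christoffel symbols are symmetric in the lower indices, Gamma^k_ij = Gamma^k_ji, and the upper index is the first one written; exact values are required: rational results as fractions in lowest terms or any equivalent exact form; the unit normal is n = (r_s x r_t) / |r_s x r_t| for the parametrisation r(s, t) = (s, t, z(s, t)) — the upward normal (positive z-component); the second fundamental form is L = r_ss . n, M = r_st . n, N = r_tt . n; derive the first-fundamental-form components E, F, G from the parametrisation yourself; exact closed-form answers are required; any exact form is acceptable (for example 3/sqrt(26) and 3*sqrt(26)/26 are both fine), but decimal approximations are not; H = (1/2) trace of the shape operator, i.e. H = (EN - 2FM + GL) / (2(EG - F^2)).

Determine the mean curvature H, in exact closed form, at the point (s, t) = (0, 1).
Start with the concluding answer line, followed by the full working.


Answer: H = -1

z_s = 0, z_t = 0, z_ss = -2, z_st = 0, z_tt = 0
E = 1, F = 0, G = 1; answer radicand W^2 = 1
unnormalised second-form numerators: l = -2, m = 0, n = 0; L = l/sqrt(1), and similarly M = m/sqrt(W^2), N = n/sqrt(W^2)
H = (E*n - 2*F*m + G*l) / (2*(EG - F^2)*sqrt(W^2)); E*n - 2*F*m + G*l = -2, EG - F^2 = 1, so H = (-1)/sqrt(1)


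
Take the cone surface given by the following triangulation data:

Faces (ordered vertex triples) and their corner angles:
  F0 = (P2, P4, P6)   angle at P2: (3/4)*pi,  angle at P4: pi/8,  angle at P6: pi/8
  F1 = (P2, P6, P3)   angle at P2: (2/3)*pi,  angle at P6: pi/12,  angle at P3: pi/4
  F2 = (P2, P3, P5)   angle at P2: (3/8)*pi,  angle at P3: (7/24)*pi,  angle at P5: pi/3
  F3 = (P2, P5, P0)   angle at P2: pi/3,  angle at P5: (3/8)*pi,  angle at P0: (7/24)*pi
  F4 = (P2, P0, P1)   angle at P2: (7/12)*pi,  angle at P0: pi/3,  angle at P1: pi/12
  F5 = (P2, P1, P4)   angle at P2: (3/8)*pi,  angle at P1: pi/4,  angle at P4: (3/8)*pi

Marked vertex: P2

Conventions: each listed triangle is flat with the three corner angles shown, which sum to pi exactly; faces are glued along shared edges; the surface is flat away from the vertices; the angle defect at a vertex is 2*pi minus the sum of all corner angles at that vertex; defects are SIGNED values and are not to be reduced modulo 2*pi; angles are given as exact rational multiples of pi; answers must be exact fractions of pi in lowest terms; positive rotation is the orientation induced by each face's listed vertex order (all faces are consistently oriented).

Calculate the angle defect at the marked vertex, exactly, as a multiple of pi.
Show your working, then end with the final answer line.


Sum of corner angles at P2: (37/12)*pi
defect = 2*pi - (37/12)*pi

Answer: defect(P2) = (-13/12)*pi


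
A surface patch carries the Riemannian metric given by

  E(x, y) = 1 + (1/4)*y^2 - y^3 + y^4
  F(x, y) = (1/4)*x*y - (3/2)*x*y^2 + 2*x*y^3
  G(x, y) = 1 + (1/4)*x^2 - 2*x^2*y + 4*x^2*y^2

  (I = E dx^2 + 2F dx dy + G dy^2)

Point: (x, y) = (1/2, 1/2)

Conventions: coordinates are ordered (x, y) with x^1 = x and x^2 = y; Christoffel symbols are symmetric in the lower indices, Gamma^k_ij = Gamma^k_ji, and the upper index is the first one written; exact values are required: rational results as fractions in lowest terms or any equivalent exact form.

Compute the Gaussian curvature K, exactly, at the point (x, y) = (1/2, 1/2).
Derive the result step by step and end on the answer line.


E = 1, F = 0, G = 17/16, EG - F^2 = 17/16 at the point
E_x = 0, E_y = 0, F_x = 0, F_y = 1/8, G_x = 1/4, G_y = 1/2
E_yy = 1/2, F_xy = 1/4, G_xx = 1/2
Compute both Brioschi determinants and normalise by (EG - F^2)^2.
M1 = [[-E_yy/2 + F_xy - G_xx/2, E_x/2, F_x - E_y/2], [F_y - G_x/2, E, F], [G_y/2, F, G]] = [[-1/4, 0, 0], [0, 1, 0], [1/4, 0, 17/16]]; det M1 = -17/64
M2 = [[0, E_y/2, G_x/2], [E_y/2, E, F], [G_x/2, F, G]] = [[0, 0, 1/8], [0, 1, 0], [1/8, 0, 17/16]]; det M2 = -1/64
det M1 - det M2 = -1/4; K = -1/4 / (17/16)^2 = -64/289

Answer: K = -64/289


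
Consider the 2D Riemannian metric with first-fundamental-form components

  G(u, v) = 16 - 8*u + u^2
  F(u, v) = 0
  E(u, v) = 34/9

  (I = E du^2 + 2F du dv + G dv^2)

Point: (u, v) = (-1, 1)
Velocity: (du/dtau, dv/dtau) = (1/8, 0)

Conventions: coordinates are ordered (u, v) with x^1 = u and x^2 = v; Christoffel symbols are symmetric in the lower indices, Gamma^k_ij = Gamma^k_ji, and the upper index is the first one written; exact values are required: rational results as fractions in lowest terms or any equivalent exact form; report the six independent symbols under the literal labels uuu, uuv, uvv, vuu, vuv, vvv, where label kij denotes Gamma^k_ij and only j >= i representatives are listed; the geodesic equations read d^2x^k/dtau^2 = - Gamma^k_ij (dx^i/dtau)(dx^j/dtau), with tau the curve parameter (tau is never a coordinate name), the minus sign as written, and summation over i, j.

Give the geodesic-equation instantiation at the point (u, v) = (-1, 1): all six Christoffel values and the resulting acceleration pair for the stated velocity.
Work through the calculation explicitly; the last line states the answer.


E = 34/9, F = 0, G = 25 at the point
E_u = 0, E_v = 0, F_u = 0, F_v = 0, G_u = -10, G_v = 0
EG - F^2 = 850/9;  g^inv = (9/850) * [[25, 0], [0, 34/9]]
first-kind symbols [ij,l] = (1/2)(d_i g_jl + d_j g_il - d_l g_ij): [uu,u] = E_u/2 = 0, [uu,v] = F_u - E_v/2 = 0, [uv,u] = E_v/2 = 0, [uv,v] = G_u/2 = -5, [vv,u] = F_v - G_u/2 = 5, [vv,v] = G_v/2 = 0
Gamma^u_ij = (G*[ij,u] - F*[ij,v])/(EG - F^2), Gamma^v_ij = (E*[ij,v] - F*[ij,u])/(EG - F^2)
Gamma_uuu = 0, Gamma_uuv = 0, Gamma_uvv = 45/34, Gamma_vuu = 0, Gamma_vuv = -1/5, Gamma_vvv = 0
d^2u/dtau^2 = -(Gamma_uuu*(1/8)^2 + 2*Gamma_uuv*(1/8)*(0) + Gamma_uvv*(0)^2) = 0
d^2v/dtau^2 = -(Gamma_vuu*(1/8)^2 + 2*Gamma_vuv*(1/8)*(0) + Gamma_vvv*(0)^2) = 0

Answer: Gamma_uuu = 0, Gamma_uuv = 0, Gamma_uvv = 45/34, Gamma_vuu = 0, Gamma_vuv = -1/5, Gamma_vvv = 0; accelerations (d^2u/dtau^2, d^2v/dtau^2) = (0, 0)


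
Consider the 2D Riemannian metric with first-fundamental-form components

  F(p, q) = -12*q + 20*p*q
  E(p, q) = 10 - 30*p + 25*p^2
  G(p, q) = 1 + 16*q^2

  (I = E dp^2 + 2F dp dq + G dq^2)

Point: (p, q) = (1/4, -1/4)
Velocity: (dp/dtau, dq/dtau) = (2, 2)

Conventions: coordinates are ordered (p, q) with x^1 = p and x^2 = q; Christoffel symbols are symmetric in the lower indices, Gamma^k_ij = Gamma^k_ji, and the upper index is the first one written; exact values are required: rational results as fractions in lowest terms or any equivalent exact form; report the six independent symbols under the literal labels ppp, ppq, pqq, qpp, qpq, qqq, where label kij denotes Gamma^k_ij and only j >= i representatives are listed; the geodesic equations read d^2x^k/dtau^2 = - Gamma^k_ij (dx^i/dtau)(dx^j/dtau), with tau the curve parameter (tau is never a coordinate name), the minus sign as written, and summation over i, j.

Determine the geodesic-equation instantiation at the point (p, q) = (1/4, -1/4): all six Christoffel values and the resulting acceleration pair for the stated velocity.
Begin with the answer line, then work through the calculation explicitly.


Answer: Gamma_ppp = -140/81, Gamma_ppq = 0, Gamma_pqq = -112/81, Gamma_qpp = -80/81, Gamma_qpq = 0, Gamma_qqq = -64/81; accelerations (d^2p/dtau^2, d^2q/dtau^2) = (112/9, 64/9)

E = 65/16, F = 7/4, G = 2 at the point
E_p = -35/2, E_q = 0, F_p = -5, F_q = -7, G_p = 0, G_q = -8
EG - F^2 = 81/16;  g^inv = (16/81) * [[2, -7/4], [-7/4, 65/16]]
first-kind symbols [ij,l] = (1/2)(d_i g_jl + d_j g_il - d_l g_ij): [pp,p] = E_p/2 = -35/4, [pp,q] = F_p - E_q/2 = -5, [pq,p] = E_q/2 = 0, [pq,q] = G_p/2 = 0, [qq,p] = F_q - G_p/2 = -7, [qq,q] = G_q/2 = -4
Gamma^p_ij = (G*[ij,p] - F*[ij,q])/(EG - F^2), Gamma^q_ij = (E*[ij,q] - F*[ij,p])/(EG - F^2)
Gamma_ppp = -140/81, Gamma_ppq = 0, Gamma_pqq = -112/81, Gamma_qpp = -80/81, Gamma_qpq = 0, Gamma_qqq = -64/81
d^2p/dtau^2 = -(Gamma_ppp*(2)^2 + 2*Gamma_ppq*(2)*(2) + Gamma_pqq*(2)^2) = 112/9
d^2q/dtau^2 = -(Gamma_qpp*(2)^2 + 2*Gamma_qpq*(2)*(2) + Gamma_qqq*(2)^2) = 64/9


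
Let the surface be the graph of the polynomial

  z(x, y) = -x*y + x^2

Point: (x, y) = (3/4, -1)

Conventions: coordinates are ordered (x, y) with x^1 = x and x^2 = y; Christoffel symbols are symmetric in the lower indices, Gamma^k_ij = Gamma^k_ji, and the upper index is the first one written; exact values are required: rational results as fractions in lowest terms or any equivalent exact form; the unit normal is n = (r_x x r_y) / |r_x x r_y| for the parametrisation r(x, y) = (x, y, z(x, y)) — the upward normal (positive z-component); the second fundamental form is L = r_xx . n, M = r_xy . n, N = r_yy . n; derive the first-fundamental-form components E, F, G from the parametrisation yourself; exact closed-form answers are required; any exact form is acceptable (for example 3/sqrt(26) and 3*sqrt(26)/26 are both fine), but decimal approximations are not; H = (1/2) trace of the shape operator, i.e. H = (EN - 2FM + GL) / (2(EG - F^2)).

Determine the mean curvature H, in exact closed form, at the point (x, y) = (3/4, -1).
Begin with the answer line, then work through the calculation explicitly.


Answer: H = -4*sqrt(5)/625

z_x = 5/2, z_y = -3/4, z_xx = 2, z_xy = -1, z_yy = 0
E = 29/4, F = -15/8, G = 25/16; answer radicand W^2 = 125/16
unnormalised second-form numerators: l = 2, m = -1, n = 0; L = l/sqrt(125/16), and similarly M = m/sqrt(W^2), N = n/sqrt(W^2)
H = (E*n - 2*F*m + G*l) / (2*(EG - F^2)*sqrt(W^2)); E*n - 2*F*m + G*l = -5/8, EG - F^2 = 125/16, so H = (-1/25)/sqrt(125/16)


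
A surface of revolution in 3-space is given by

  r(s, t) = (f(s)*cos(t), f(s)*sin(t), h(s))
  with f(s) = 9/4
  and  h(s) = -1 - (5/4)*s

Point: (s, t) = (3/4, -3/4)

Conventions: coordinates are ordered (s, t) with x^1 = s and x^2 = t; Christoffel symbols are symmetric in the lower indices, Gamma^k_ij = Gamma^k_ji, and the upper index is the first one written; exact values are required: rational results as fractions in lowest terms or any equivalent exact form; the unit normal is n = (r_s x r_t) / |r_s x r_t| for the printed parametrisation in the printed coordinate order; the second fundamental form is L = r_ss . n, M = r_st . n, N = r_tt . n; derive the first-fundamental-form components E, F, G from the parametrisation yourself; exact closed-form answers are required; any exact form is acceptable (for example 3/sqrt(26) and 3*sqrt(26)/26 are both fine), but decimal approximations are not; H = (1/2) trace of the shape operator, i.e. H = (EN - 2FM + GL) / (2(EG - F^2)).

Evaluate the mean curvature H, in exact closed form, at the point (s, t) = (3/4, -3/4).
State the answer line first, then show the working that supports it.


Answer: H = -2/9

f = 9/4, f' = 0, f'' = 0, h' = -5/4, h'' = 0
E = 25/16, F = 0, G = 81/16; answer radicand W^2 = 25/16
unnormalised second-form numerators: l = 0, m = 0, n = -45/16; L = l/sqrt(25/16), and similarly M = m/sqrt(W^2), N = n/sqrt(W^2)
H = (E*n - 2*F*m + G*l) / (2*(EG - F^2)*sqrt(W^2)); E*n - 2*F*m + G*l = -1125/256, EG - F^2 = 2025/256, so H = (-5/18)/sqrt(25/16)


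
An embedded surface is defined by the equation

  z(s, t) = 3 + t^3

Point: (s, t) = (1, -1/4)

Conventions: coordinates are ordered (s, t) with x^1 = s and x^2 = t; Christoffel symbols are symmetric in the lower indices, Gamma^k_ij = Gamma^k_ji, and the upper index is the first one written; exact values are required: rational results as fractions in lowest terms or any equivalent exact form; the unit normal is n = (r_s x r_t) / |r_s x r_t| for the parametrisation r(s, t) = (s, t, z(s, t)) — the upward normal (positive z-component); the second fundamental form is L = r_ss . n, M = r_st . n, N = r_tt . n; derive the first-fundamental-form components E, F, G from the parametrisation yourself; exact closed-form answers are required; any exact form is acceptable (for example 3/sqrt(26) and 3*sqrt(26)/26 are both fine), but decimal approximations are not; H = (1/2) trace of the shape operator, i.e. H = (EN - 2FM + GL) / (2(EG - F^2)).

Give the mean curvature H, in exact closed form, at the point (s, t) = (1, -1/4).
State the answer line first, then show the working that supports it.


Answer: H = -3072*sqrt(265)/70225

z_s = 0, z_t = 3/16, z_ss = 0, z_st = 0, z_tt = -3/2
E = 1, F = 0, G = 265/256; answer radicand W^2 = 265/256
unnormalised second-form numerators: l = 0, m = 0, n = -3/2; L = l/sqrt(265/256), and similarly M = m/sqrt(W^2), N = n/sqrt(W^2)
H = (E*n - 2*F*m + G*l) / (2*(EG - F^2)*sqrt(W^2)); E*n - 2*F*m + G*l = -3/2, EG - F^2 = 265/256, so H = (-192/265)/sqrt(265/256)


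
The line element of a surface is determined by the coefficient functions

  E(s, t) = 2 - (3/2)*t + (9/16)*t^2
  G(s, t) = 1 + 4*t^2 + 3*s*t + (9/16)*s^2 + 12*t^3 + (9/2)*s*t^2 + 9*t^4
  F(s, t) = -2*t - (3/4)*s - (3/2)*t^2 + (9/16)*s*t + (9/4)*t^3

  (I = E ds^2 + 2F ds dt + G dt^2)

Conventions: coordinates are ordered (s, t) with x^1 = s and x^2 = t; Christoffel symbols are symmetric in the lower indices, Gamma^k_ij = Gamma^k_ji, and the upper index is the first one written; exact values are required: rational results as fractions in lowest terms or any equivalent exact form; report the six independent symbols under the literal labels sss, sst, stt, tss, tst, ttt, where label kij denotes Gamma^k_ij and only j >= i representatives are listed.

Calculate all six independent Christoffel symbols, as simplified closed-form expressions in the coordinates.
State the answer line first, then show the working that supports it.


Answer: Gamma_sss = 0, Gamma_sst = (9*t - 12)/(9*s^2 + 72*s*t^2 + 48*s*t + 144*t^4 + 192*t^3 + 73*t^2 - 24*t + 32), Gamma_stt = (72*t^2 - 72*t - 32)/(9*s^2 + 72*s*t^2 + 48*s*t + 144*t^4 + 192*t^3 + 73*t^2 - 24*t + 32), Gamma_tss = 0, Gamma_tst = (9*s + 36*t^2 + 24*t)/(9*s^2 + 72*s*t^2 + 48*s*t + 144*t^4 + 192*t^3 + 73*t^2 - 24*t + 32), Gamma_ttt = (72*s*t + 24*s + 288*t^3 + 288*t^2 + 64*t)/(9*s^2 + 72*s*t^2 + 48*s*t + 144*t^4 + 192*t^3 + 73*t^2 - 24*t + 32)

E = 2 - (3/2)*t + (9/16)*t^2; F = -2*t - (3/4)*s - (3/2)*t^2 + (9/16)*s*t + (9/4)*t^3; G = 1 + 4*t^2 + 3*s*t + (9/16)*s^2 + 12*t^3 + (9/2)*s*t^2 + 9*t^4
Gamma^k_ij = (1/2) g^{kl} (d_i g_jl + d_j g_il - d_l g_ij), with g^inv = (1/(EG-F^2)) [[G, -F], [-F, E]]
first partials: E_s = 0, E_t = -3/2 + (9/8)*t, F_s = -3/4 + (9/16)*t, F_t = -2 - 3*t + (9/16)*s + (27/4)*t^2, G_s = 3*t + (9/8)*s + (9/2)*t^2, G_t = 8*t + 3*s + 36*t^2 + 9*s*t + 36*t^3
D = EG - F^2 = 2 - (3/2)*t + (73/16)*t^2 + 3*s*t + (9/16)*s^2 + 12*t^3 + (9/2)*s*t^2 + 9*t^4
expanded: Gamma^s_ss = (G E_s - 2F F_s + F E_t)/(2D), Gamma^s_st = (G E_t - F G_s)/(2D), Gamma^s_tt = (2G F_t - G G_s - F G_t)/(2D), Gamma^t_ss = (2E F_s - E E_t - F E_s)/(2D), Gamma^t_st = (E G_s - F E_t)/(2D), Gamma^t_tt = (E G_t - 2F F_t + F G_s)/(2D); substitute and cancel common factors


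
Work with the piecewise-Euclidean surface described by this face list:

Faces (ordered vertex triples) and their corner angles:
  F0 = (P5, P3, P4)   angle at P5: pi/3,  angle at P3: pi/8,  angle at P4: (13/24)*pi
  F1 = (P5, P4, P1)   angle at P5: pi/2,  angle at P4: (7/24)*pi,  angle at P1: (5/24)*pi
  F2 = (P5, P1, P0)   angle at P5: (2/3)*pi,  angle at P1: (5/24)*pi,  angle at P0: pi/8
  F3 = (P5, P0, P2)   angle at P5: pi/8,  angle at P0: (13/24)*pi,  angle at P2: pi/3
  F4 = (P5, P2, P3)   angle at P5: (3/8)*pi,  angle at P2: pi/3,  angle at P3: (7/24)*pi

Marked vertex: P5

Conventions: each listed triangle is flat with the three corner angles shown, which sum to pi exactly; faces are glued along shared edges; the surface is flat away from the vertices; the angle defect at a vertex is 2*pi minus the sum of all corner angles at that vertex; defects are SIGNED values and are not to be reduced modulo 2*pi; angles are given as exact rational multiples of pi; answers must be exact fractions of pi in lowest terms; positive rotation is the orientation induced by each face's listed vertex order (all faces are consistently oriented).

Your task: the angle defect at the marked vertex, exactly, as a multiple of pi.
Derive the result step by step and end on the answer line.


Sum of corner angles at P5: 2*pi
defect = 2*pi - 2*pi

Answer: defect(P5) = 0


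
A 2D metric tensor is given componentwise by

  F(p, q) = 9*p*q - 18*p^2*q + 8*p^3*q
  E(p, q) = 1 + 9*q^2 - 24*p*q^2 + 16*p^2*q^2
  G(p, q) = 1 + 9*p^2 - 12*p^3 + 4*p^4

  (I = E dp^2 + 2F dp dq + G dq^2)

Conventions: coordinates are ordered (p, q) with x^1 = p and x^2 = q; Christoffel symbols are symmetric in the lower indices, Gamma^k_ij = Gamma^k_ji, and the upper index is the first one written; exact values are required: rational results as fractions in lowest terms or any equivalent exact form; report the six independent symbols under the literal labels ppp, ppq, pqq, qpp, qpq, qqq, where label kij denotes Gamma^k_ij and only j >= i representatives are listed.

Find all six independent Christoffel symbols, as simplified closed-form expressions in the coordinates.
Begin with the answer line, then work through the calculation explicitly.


Answer: Gamma_ppp = (16*p*q^2 - 12*q^2)/(4*p^4 - 12*p^3 + 16*p^2*q^2 + 9*p^2 - 24*p*q^2 + 9*q^2 + 1), Gamma_ppq = (16*p^2*q - 24*p*q + 9*q)/(4*p^4 - 12*p^3 + 16*p^2*q^2 + 9*p^2 - 24*p*q^2 + 9*q^2 + 1), Gamma_pqq = 0, Gamma_qpp = (8*p^2*q - 12*p*q)/(4*p^4 - 12*p^3 + 16*p^2*q^2 + 9*p^2 - 24*p*q^2 + 9*q^2 + 1), Gamma_qpq = (8*p^3 - 18*p^2 + 9*p)/(4*p^4 - 12*p^3 + 16*p^2*q^2 + 9*p^2 - 24*p*q^2 + 9*q^2 + 1), Gamma_qqq = 0

E = 1 + 9*q^2 - 24*p*q^2 + 16*p^2*q^2; F = 9*p*q - 18*p^2*q + 8*p^3*q; G = 1 + 9*p^2 - 12*p^3 + 4*p^4
Gamma^k_ij = (1/2) g^{kl} (d_i g_jl + d_j g_il - d_l g_ij), with g^inv = (1/(EG-F^2)) [[G, -F], [-F, E]]
first partials: E_p = -24*q^2 + 32*p*q^2, E_q = 18*q - 48*p*q + 32*p^2*q, F_p = 9*q - 36*p*q + 24*p^2*q, F_q = 9*p - 18*p^2 + 8*p^3, G_p = 18*p - 36*p^2 + 16*p^3, G_q = 0
D = EG - F^2 = 1 + 9*q^2 + 9*p^2 - 24*p*q^2 - 12*p^3 + 16*p^2*q^2 + 4*p^4
expanded: Gamma^p_pp = (G E_p - 2F F_p + F E_q)/(2D), Gamma^p_pq = (G E_q - F G_p)/(2D), Gamma^p_qq = (2G F_q - G G_p - F G_q)/(2D), Gamma^q_pp = (2E F_p - E E_q - F E_p)/(2D), Gamma^q_pq = (E G_p - F E_q)/(2D), Gamma^q_qq = (E G_q - 2F F_q + F G_p)/(2D); substitute and cancel common factors


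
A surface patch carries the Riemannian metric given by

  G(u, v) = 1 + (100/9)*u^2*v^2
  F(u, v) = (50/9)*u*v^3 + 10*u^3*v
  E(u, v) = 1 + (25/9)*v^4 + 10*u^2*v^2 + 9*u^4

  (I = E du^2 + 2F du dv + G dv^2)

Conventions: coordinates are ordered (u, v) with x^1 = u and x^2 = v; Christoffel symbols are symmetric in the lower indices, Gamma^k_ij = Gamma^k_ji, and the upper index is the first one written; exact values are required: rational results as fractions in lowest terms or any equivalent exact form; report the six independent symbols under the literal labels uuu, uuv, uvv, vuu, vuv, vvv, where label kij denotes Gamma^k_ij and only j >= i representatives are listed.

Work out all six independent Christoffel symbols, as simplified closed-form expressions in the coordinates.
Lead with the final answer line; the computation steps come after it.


Answer: Gamma_uuu = (162*u^3 + 90*u*v^2)/(81*u^4 + 190*u^2*v^2 + 25*v^4 + 9), Gamma_uuv = (90*u^2*v + 50*v^3)/(81*u^4 + 190*u^2*v^2 + 25*v^4 + 9), Gamma_uvv = (90*u^3 + 50*u*v^2)/(81*u^4 + 190*u^2*v^2 + 25*v^4 + 9), Gamma_vuu = 180*u^2*v/(81*u^4 + 190*u^2*v^2 + 25*v^4 + 9), Gamma_vuv = 100*u*v^2/(81*u^4 + 190*u^2*v^2 + 25*v^4 + 9), Gamma_vvv = 100*u^2*v/(81*u^4 + 190*u^2*v^2 + 25*v^4 + 9)

E = 1 + (25/9)*v^4 + 10*u^2*v^2 + 9*u^4; F = (50/9)*u*v^3 + 10*u^3*v; G = 1 + (100/9)*u^2*v^2
Gamma^k_ij = (1/2) g^{kl} (d_i g_jl + d_j g_il - d_l g_ij), with g^inv = (1/(EG-F^2)) [[G, -F], [-F, E]]
first partials: E_u = 20*u*v^2 + 36*u^3, E_v = (100/9)*v^3 + 20*u^2*v, F_u = (50/9)*v^3 + 30*u^2*v, F_v = (50/3)*u*v^2 + 10*u^3, G_u = (200/9)*u*v^2, G_v = (200/9)*u^2*v
D = EG - F^2 = 1 + (25/9)*v^4 + (190/9)*u^2*v^2 + 9*u^4
expanded: Gamma^u_uu = (G E_u - 2F F_u + F E_v)/(2D), Gamma^u_uv = (G E_v - F G_u)/(2D), Gamma^u_vv = (2G F_v - G G_u - F G_v)/(2D), Gamma^v_uu = (2E F_u - E E_v - F E_u)/(2D), Gamma^v_uv = (E G_u - F E_v)/(2D), Gamma^v_vv = (E G_v - 2F F_v + F G_u)/(2D); substitute and cancel common factors


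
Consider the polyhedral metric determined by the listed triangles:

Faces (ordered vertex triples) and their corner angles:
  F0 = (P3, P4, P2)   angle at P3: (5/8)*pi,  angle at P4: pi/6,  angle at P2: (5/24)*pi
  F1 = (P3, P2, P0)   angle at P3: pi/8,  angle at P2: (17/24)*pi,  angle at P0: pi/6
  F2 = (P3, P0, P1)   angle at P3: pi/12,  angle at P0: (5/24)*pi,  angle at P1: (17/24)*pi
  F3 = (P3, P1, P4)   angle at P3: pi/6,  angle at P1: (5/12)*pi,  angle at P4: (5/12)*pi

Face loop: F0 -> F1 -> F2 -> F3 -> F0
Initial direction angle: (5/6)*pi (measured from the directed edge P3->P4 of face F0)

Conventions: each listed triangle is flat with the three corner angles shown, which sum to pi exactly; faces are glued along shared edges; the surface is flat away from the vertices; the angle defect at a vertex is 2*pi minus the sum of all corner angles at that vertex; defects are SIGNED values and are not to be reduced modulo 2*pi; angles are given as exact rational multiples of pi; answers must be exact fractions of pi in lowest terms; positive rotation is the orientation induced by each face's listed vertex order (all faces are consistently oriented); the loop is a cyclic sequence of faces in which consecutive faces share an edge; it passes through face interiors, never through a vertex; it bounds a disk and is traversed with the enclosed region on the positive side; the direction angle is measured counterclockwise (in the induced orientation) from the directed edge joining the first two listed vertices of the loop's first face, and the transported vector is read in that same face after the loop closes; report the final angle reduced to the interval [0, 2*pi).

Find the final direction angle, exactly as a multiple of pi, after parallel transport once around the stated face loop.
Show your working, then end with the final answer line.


enclosed vertex P3: corner angles sum to pi, defect = 2*pi - pi = pi
transport around the loop rotates by the sum of enclosed defects; add to the initial angle mod 2*pi
final angle = (5/6)*pi + pi = (11/6)*pi (mod 2*pi)

Answer: final direction angle = (11/6)*pi


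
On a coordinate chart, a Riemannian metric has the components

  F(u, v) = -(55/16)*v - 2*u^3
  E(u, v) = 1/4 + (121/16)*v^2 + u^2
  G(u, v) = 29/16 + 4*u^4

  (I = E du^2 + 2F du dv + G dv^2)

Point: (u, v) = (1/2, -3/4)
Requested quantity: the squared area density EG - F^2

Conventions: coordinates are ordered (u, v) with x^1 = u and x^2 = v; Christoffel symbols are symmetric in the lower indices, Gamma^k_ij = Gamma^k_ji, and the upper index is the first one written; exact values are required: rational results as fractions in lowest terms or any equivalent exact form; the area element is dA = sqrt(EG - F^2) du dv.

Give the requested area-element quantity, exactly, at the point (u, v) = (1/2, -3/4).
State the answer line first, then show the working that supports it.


Answer: EG - F^2 = 2245/512

E = 1217/256, F = 149/64, G = 33/16; EG - F^2 = 2245/512


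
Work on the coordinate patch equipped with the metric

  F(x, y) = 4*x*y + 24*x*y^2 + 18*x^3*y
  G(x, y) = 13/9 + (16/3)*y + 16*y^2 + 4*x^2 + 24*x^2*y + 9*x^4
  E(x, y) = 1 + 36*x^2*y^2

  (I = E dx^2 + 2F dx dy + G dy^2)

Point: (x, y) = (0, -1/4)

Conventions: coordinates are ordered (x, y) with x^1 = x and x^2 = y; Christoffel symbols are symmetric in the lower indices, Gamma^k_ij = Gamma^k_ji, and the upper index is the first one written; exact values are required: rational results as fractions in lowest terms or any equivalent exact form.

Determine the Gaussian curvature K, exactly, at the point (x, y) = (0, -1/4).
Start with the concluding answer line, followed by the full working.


Answer: K = -243/50

E = 1, F = 0, G = 10/9, EG - F^2 = 10/9 at the point
E_x = 0, E_y = 0, F_x = 1/2, F_y = 0, G_x = 0, G_y = -8/3
E_yy = 0, F_xy = -8, G_xx = -4
By Brioschi, K is (det M1 - det M2) divided by (EG - F^2) squared.
M1 = [[-E_yy/2 + F_xy - G_xx/2, E_x/2, F_x - E_y/2], [F_y - G_x/2, E, F], [G_y/2, F, G]] = [[-6, 0, 1/2], [0, 1, 0], [-4/3, 0, 10/9]]; det M1 = -6
M2 = [[0, E_y/2, G_x/2], [E_y/2, E, F], [G_x/2, F, G]] = [[0, 0, 0], [0, 1, 0], [0, 0, 10/9]]; det M2 = 0
det M1 - det M2 = -6; K = -6 / (10/9)^2 = -243/50


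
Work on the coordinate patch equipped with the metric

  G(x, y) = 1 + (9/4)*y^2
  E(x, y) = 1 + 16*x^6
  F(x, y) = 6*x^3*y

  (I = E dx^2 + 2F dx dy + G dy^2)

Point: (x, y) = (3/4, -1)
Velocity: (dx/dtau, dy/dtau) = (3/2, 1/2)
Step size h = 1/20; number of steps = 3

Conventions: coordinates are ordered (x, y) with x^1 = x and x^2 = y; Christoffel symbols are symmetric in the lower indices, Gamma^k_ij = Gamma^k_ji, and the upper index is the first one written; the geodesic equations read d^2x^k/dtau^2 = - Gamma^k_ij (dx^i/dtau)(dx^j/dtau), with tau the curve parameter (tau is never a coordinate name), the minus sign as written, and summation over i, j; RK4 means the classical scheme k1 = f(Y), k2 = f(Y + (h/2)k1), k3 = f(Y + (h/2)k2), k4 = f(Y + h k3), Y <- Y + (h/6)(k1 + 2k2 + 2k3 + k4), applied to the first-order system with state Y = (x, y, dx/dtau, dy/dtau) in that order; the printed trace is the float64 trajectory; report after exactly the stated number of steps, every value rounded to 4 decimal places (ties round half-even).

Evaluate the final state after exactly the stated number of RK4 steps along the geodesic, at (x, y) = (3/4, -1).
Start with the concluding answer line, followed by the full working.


Answer: x = 0.9316, y = -0.8950, dx/dtau = 0.9671, dy/dtau = 0.8319

f(Y) = (dx/dtau, dy/dtau, -Gamma^x_ij Y'^i Y'^j, -Gamma^y_ij Y'^i Y'^j) with the Gammas evaluated at the stage position; h = 0.050000; intermediate values shown to 6 dp
step 0: x = 0.7500, y = -1.0000, dx/dtau = 1.5000, dy/dtau = 0.5000
step 1:
  k1: at (x, y) = (0.750000, -1.000000), (dx/dtau, dy/dtau) = (1.500000, 0.500000); Gamma_xxx = 1.868033, Gamma_xxy = 0.000000, Gamma_xyy = 0.415119, Gamma_yxx = -1.660474, Gamma_yxy = 0.000000, Gamma_yyy = -0.368994; k1 = (1.500000, 0.500000, -4.306855, 3.828315)
  k2: at (x, y) = (0.787500, -0.987500), (dx/dtau, dy/dtau) = (1.392329, 0.595708); Gamma_xxx = 2.073775, Gamma_xxy = 0.000000, Gamma_xyy = 0.417994, Gamma_yxx = -1.572455, Gamma_yxy = 0.000000, Gamma_yyy = -0.316947; k2 = (1.392329, 0.595708, -4.168509, 3.160803)
  k3: at (x, y) = (0.784808, -0.985107), (dx/dtau, dy/dtau) = (1.395787, 0.579020); Gamma_xxx = 2.064555, Gamma_xxy = 0.000000, Gamma_xyy = 0.418995, Gamma_yxx = -1.577795, Gamma_yxy = 0.000000, Gamma_yyy = -0.320209; k3 = (1.395787, 0.579020, -4.162685, 3.181250)
  k4: at (x, y) = (0.819789, -0.971049), (dx/dtau, dy/dtau) = (1.291866, 0.659062); Gamma_xxx = 2.227648, Gamma_xxy = 0.000000, Gamma_xyy = 0.414335, Gamma_yxx = -1.472354, Gamma_yxy = 0.000000, Gamma_yyy = -0.273853; k4 = (1.291866, 0.659062, -3.897732, 2.576188)
  Y <- Y + (h/6)(k1 + 2k2 + 2k3 + k4): x = 0.8197, y = -0.9708, dx/dtau = 1.2928, dy/dtau = 0.6591
step 2:
  k1: at (x, y) = (0.819734, -0.970762), (dx/dtau, dy/dtau) = (1.292775, 0.659072); Gamma_xxx = 2.227796, Gamma_xxy = 0.000000, Gamma_xyy = 0.414419, Gamma_yxx = -1.472314, Gamma_yxy = 0.000000, Gamma_yyy = -0.273883; k1 = (1.292775, 0.659072, -3.903256, 2.579599)
  k2: at (x, y) = (0.852054, -0.954286), (dx/dtau, dy/dtau) = (1.195194, 0.723562); Gamma_xxx = 2.350395, Gamma_xxy = 0.000000, Gamma_xyy = 0.404685, Gamma_yxx = -1.359721, Gamma_yxy = 0.000000, Gamma_yyy = -0.234113; k2 = (1.195194, 0.723562, -3.569381, 2.064914)
  k3: at (x, y) = (0.849614, -0.952673), (dx/dtau, dy/dtau) = (1.203541, 0.710695); Gamma_xxx = 2.345414, Gamma_xxy = 0.000000, Gamma_xyy = 0.406150, Gamma_yxx = -1.366249, Gamma_yxy = 0.000000, Gamma_yyy = -0.236590; k3 = (1.203541, 0.710695, -3.602497, 2.098524)
  k4: at (x, y) = (0.879911, -0.935228), (dx/dtau, dy/dtau) = (1.112650, 0.763998); Gamma_xxx = 2.435878, Gamma_xxy = 0.000000, Gamma_xyy = 0.393267, Gamma_yxx = -1.253972, Gamma_yxy = 0.000000, Gamma_yyy = -0.202451; k4 = (1.112650, 0.763998, -3.245142, 1.670575)
  Y <- Y + (h/6)(k1 + 2k2 + 2k3 + k4): x = 0.8798, y = -0.9350, dx/dtau = 1.1137, dy/dtau = 0.7639
step 3:
  k1: at (x, y) = (0.879758, -0.934999), (dx/dtau, dy/dtau) = (1.113674, 0.763880); Gamma_xxx = 2.435802, Gamma_xxy = 0.000000, Gamma_xyy = 0.393392, Gamma_yxx = -1.254280, Gamma_yxy = 0.000000, Gamma_yyy = -0.202571; k1 = (1.113674, 0.763880, -3.250600, 1.673848)
  k2: at (x, y) = (0.907600, -0.915902), (dx/dtau, dy/dtau) = (1.032409, 0.805727); Gamma_xxx = 2.498670, Gamma_xxy = 0.000000, Gamma_xyy = 0.379166, Gamma_yxx = -1.147904, Gamma_yxy = 0.000000, Gamma_yyy = -0.174191; k2 = (1.032409, 0.805727, -2.909405, 1.336598)
  k3: at (x, y) = (0.905568, -0.914856), (dx/dtau, dy/dtau) = (1.040939, 0.797295); Gamma_xxx = 2.496948, Gamma_xxy = 0.000000, Gamma_xyy = 0.380607, Gamma_yxx = -1.153532, Gamma_yxy = 0.000000, Gamma_yyy = -0.175832; k3 = (1.040939, 0.797295, -2.947521, 1.361686)
  k4: at (x, y) = (0.931805, -0.895134), (dx/dtau, dy/dtau) = (0.966298, 0.831965); Gamma_xxx = 2.539831, Gamma_xxy = 0.000000, Gamma_xyy = 0.365649, Gamma_yxx = -1.053778, Gamma_yxy = 0.000000, Gamma_yyy = -0.151708; k4 = (0.966298, 0.831965, -2.624611, 1.088953)
  Y <- Y + (h/6)(k1 + 2k2 + 2k3 + k4): x = 0.9316, y = -0.8950, dx/dtau = 0.9671, dy/dtau = 0.8319


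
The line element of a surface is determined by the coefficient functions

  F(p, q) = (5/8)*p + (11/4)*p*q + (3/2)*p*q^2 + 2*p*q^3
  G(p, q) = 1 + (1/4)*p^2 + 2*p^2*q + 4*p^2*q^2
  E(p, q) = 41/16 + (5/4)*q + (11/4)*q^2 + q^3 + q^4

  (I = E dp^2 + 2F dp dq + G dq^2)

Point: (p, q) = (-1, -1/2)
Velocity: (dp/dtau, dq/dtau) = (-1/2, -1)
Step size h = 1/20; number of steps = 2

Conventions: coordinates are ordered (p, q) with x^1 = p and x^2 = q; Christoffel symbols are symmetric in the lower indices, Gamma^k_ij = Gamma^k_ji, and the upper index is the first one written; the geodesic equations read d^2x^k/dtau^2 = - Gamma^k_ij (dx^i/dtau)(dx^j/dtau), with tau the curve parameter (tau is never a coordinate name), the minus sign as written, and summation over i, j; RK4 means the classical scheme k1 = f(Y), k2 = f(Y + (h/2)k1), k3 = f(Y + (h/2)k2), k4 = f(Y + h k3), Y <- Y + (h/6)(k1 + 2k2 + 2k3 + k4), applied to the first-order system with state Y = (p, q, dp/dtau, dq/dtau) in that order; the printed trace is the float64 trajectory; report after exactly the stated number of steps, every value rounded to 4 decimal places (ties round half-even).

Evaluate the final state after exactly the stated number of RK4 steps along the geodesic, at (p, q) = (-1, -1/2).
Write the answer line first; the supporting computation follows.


Answer: p = -1.0446, q = -0.5976, dp/dtau = -0.3953, dq/dtau = -0.9500

f(Y) = (dp/dtau, dq/dtau, -Gamma^p_ij Y'^i Y'^j, -Gamma^q_ij Y'^i Y'^j) with the Gammas evaluated at the stage position; h = 0.050000; intermediate values shown to 6 dp
step 0: p = -1.0000, q = -0.5000, dp/dtau = -0.5000, dq/dtau = -1.0000
step 1:
  k1: at (p, q) = (-1.000000, -0.500000), (dp/dtau, dq/dtau) = (-0.500000, -1.000000); Gamma_ppp = 0.000000, Gamma_ppq = -0.222222, Gamma_pqq = -0.888889, Gamma_qpp = 0.000000, Gamma_qpq = -0.088889, Gamma_qqq = -0.355556; k1 = (-0.500000, -1.000000, 1.111111, 0.444444)
  k2: at (p, q) = (-1.012500, -0.525000), (dp/dtau, dq/dtau) = (-0.472222, -0.988889); Gamma_ppp = 0.000000, Gamma_ppq = -0.239097, Gamma_pqq = -0.880311, Gamma_qpp = 0.000000, Gamma_qpq = -0.105411, Gamma_qqq = -0.388104; k2 = (-0.472222, -0.988889, 1.084162, 0.477976)
  k3: at (p, q) = (-1.011806, -0.524722), (dp/dtau, dq/dtau) = (-0.472896, -0.988051); Gamma_ppp = 0.000000, Gamma_ppq = -0.238945, Gamma_pqq = -0.880036, Gamma_qpp = 0.000000, Gamma_qpq = -0.105178, Gamma_qqq = -0.387371; k3 = (-0.472896, -0.988051, 1.082422, 0.476457)
  k4: at (p, q) = (-1.023645, -0.549403), (dp/dtau, dq/dtau) = (-0.445879, -0.976177); Gamma_ppp = 0.000000, Gamma_ppq = -0.254342, Gamma_pqq = -0.869584, Gamma_qpp = 0.000000, Gamma_qpq = -0.122071, Gamma_qqq = -0.417357; k4 = (-0.445879, -0.976177, 1.050054, 0.503973)
  Y <- Y + (h/6)(k1 + 2k2 + 2k3 + k4): p = -1.0236, q = -0.5494, dp/dtau = -0.4459, dq/dtau = -0.9762
step 2:
  k1: at (p, q) = (-1.023634, -0.549417), (dp/dtau, dq/dtau) = (-0.445881, -0.976189); Gamma_ppp = 0.000000, Gamma_ppq = -0.254352, Gamma_pqq = -0.869566, Gamma_qpp = 0.000000, Gamma_qpq = -0.122080, Gamma_qqq = -0.417361; k1 = (-0.445881, -0.976189, 1.050070, 0.503996)
  k2: at (p, q) = (-1.034781, -0.573822), (dp/dtau, dq/dtau) = (-0.419629, -0.963589); Gamma_ppp = 0.000000, Gamma_ppq = -0.268324, Gamma_pqq = -0.857436, Gamma_qpp = 0.000000, Gamma_qpq = -0.139143, Gamma_qqq = -0.444634; k2 = (-0.419629, -0.963589, 1.013127, 0.525370)
  k3: at (p, q) = (-1.034125, -0.573507), (dp/dtau, dq/dtau) = (-0.420552, -0.963055); Gamma_ppp = 0.000000, Gamma_ppq = -0.268190, Gamma_pqq = -0.857298, Gamma_qpp = 0.000000, Gamma_qpq = -0.138872, Gamma_qqq = -0.443919; k3 = (-0.420552, -0.963055, 1.012365, 0.524214)
  k4: at (p, q) = (-1.044662, -0.597570), (dp/dtau, dq/dtau) = (-0.395262, -0.949979); Gamma_ppp = 0.000000, Gamma_ppq = -0.280782, Gamma_pqq = -0.843923, Gamma_qpp = 0.000000, Gamma_qpq = -0.155850, Gamma_qqq = -0.468427; k4 = (-0.395262, -0.949979, 0.972468, 0.539777)
  Y <- Y + (h/6)(k1 + 2k2 + 2k3 + k4): p = -1.0446, q = -0.5976, dp/dtau = -0.3953, dq/dtau = -0.9500
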